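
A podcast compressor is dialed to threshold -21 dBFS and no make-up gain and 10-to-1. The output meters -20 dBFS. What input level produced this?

-11 dBFS

Post-compression overshoot = -20 − (-21) = 1 dB.
Undo the ratio: input overshoot = 1 × 10 = 10 dB, giving input = -11 dBFS.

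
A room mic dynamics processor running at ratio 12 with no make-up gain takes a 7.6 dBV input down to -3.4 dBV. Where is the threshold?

Input is 12 dB above T (since output overshoot × R = input overshoot: (-3.4 − T)·12 = 7.6 − T gives T = -4.4 dBV).
Check: -4.4 + (7.6 − (-4.4))/12 = -4.4 + 1 = -3.4 dBV. ✓

-4.4 dBV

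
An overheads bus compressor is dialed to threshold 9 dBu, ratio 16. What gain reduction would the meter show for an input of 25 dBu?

15 dB

25 dBu exceeds the threshold by 16 dB.
At 16:1, output sits 16/16 = 1 dB above threshold.
So the signal is attenuated by 16 − 1 = 15 dB.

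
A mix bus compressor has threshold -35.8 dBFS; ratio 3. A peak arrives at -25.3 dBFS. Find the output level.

Overshoot: -25.3 − (-35.8) = 10.5 dB.
The 10.5 dB excess becomes 3.5 dB after 3:1 reduction.
So the level is -35.8 + 3.5 = -32.3 dBFS.

-32.3 dBFS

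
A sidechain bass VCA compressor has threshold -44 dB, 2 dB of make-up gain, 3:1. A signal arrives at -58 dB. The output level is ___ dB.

-58 dB is 14 dB below the -44 dB threshold, so no gain reduction is applied.
Make-up gain adds 2 dB: -58 + 2 = -56 dB.

-56 dB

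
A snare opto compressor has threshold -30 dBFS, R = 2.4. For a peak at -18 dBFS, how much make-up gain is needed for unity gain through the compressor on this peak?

7 dB

Overshoot 12 dB → 12/2.4 = 5 dB after compression, so the compressed level is -30 + 5 = -25 dBFS.
Make-up = target − compressed = -18 − (-25) = 7 dB.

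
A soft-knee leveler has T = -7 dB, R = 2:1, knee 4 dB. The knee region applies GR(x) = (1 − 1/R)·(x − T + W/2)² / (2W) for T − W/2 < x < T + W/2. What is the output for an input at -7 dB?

-7.25 dB

x − T + W/2 = -7 − (-7) + 2 = 2.
GR = (1 − 1/2) × 2² / 8 = 0.5 × 4 / 8 = 0.25 dB.
Output = -7 − 0.25 = -7.25 dB.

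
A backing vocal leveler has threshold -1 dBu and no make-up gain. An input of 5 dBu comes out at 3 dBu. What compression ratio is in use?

Input overshoot = 5 − (-1) = 6 dB; output overshoot = 3 − (-1) = 4 dB.
Ratio = 6 / 4 = 1.5.

1.5:1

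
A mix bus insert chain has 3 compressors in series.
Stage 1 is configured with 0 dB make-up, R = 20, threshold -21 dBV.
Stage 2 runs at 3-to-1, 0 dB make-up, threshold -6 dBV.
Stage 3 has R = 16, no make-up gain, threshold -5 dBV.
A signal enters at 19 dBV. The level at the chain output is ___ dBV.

Stage 1: 40 dB above -21 dBV, reduced 20:1 to 2 dB above → -19 dBV.
Stage 2: -19 dBV ≤ -6 dBV, so stage 2 doesn't engage; output -19 dBV.
Stage 3: -19 dBV ≤ -5 dBV, so stage 3 doesn't engage; output -19 dBV.

-19 dBV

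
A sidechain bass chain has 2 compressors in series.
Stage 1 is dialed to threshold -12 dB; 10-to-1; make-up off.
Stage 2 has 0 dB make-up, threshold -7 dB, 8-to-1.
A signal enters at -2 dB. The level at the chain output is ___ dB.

-11 dB

Stage 1: overshoot 10 dB → 10/10 = 1 dB → -11 dB.
Stage 2: -11 dB is at or below the -7 dB threshold — no compression; output -11 dB.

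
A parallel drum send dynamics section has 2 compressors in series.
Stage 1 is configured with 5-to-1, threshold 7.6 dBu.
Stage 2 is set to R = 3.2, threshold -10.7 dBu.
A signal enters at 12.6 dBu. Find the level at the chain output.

Stage 1: 12.6 dBu is 5 dB over 7.6 dBu; at 5:1 that becomes 1 dB over, giving 8.6 dBu.
Stage 2: overshoot 19.3 dB → 19.3/3.2 = 6.03125 dB → -4.66875 dBu.

-4.66875 dBu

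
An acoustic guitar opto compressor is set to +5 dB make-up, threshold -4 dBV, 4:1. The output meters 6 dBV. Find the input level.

Before make-up, the level was 6 − 5 = 1 dBV.
Post-compression overshoot = 1 − (-4) = 5 dB.
Input overshoot = R × output overshoot = 20 dB → input = -4 + 20 = 16 dBV.

16 dBV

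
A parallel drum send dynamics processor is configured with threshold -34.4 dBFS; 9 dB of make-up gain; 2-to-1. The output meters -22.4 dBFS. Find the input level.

Before make-up, the level was -22.4 − 9 = -31.4 dBFS.
Post-compression overshoot = -31.4 − (-34.4) = 3 dB.
Before 2:1 compression the overshoot was 3 × 2 = 6 dB, so input = -34.4 + 6 = -28.4 dBFS.

-28.4 dBFS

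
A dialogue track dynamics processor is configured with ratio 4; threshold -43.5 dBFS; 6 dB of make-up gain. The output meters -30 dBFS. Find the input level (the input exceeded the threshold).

Before make-up, the level was -30 − 6 = -36 dBFS.
The compressed level sits -36 − (-43.5) = 7.5 dB over threshold.
Before 4:1 compression the overshoot was 7.5 × 4 = 30 dB, so input = -43.5 + 30 = -13.5 dBFS.

-13.5 dBFS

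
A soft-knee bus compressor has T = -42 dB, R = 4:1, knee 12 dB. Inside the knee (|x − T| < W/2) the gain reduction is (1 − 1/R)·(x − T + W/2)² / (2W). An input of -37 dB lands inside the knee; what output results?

x − T + W/2 = -37 − (-42) + 6 = 11.
GR = (1 − 1/4) × 11² / 24 = 0.75 × 121 / 24 = 3.78125 dB.
Output = -37 − 3.78125 = -40.78125 dB.

-40.78125 dB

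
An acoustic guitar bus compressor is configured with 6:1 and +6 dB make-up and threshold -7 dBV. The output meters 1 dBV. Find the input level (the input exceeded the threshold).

Remove make-up: 1 − 6 = -5 dBV.
The compressed level sits -5 − (-7) = 2 dB over threshold.
Before 6:1 compression the overshoot was 2 × 6 = 12 dB, so input = -7 + 12 = 5 dBV.

5 dBV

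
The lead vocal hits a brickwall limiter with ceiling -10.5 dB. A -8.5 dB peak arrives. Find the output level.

-10.5 dB

A brickwall limiter is an ∞:1 compressor: any input above the ceiling is clamped to -10.5 dB.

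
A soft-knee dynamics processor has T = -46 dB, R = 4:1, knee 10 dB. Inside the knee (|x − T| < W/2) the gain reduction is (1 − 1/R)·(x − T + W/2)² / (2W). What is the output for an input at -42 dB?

x − T + W/2 = -42 − (-46) + 5 = 9.
GR = (1 − 1/4) × 9² / 20 = 0.75 × 81 / 20 = 3.0375 dB.
Output = -42 − 3.0375 = -45.0375 dB.

-45.0375 dB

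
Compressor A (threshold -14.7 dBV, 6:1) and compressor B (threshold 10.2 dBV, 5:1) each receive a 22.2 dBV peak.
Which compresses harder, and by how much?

A, by 21.15 dB

A: 36.9 dB over, compressed to 6.15 dB over, so 30.75 dB of GR.
B: 12 dB over, compressed to 2.4 dB over, so 9.6 dB of GR.
A applies 21.15 dB more gain reduction.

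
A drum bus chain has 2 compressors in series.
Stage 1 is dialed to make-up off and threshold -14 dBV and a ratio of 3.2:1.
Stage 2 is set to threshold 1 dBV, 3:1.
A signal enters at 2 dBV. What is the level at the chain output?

-9 dBV

Stage 1: 16 dB above -14 dBV, reduced 3.2:1 to 5 dB above → -9 dBV.
Stage 2: below threshold (-9 ≤ 1); passes unchanged; output -9 dBV.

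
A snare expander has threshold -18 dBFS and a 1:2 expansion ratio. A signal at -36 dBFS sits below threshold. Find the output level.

-54 dBFS

The input is 18 dB below the -18 dBFS threshold.
A 1:2 expander multiplies undershoot by 2: 18 × 2 = 36 dB below threshold.
Output = -18 − 36 = -54 dBFS.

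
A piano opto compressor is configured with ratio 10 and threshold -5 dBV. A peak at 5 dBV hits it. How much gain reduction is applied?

5 dBV exceeds the threshold by 10 dB.
A 10:1 ratio leaves 1 dB of that excess.
Gain reduction = 10 − 1 = 9 dB.

9 dB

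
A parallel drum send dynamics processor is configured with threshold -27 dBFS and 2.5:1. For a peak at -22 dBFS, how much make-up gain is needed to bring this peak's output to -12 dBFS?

Overshoot 5 dB → 5/2.5 = 2 dB after compression, so the compressed level is -27 + 2 = -25 dBFS.
Make-up = target − compressed = -12 − (-25) = 13 dB.

13 dB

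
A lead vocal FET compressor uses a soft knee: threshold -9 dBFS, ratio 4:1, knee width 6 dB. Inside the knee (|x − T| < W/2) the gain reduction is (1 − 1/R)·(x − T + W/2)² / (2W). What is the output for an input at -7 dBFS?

x − T + W/2 = -7 − (-9) + 3 = 5.
GR = (1 − 1/4) × 5² / 12 = 0.75 × 25 / 12 = 1.5625 dB.
Output = -7 − 1.5625 = -8.5625 dBFS.

-8.5625 dBFS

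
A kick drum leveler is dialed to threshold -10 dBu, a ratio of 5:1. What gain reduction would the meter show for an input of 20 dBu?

24 dB

Overshoot = 20 − (-10) = 30 dB.
At 5:1, output sits 30/5 = 6 dB above threshold.
GR = overshoot in − overshoot out = 30 − 6 = 24 dB.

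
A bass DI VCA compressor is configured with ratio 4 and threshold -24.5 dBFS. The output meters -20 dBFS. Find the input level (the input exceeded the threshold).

That's 4.5 dB above the -24.5 dBFS threshold.
Before 4:1 compression the overshoot was 4.5 × 4 = 18 dB, so input = -24.5 + 18 = -6.5 dBFS.

-6.5 dBFS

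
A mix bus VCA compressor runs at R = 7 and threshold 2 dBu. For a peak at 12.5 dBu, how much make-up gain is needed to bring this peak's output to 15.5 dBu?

12 dB

Overshoot 10.5 dB → 10.5/7 = 1.5 dB after compression, so the compressed level is 2 + 1.5 = 3.5 dBu.
Make-up = target − compressed = 15.5 − 3.5 = 12 dB.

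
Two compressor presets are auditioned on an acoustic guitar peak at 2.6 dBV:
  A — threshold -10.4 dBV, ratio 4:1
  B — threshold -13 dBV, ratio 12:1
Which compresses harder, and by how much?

A: 13 dB over, compressed to 3.25 dB over, so 9.75 dB of GR.
B: 15.6 dB over, compressed to 1.3 dB over, so 14.3 dB of GR.
B reduces 4.55 dB more.

B, by 4.55 dB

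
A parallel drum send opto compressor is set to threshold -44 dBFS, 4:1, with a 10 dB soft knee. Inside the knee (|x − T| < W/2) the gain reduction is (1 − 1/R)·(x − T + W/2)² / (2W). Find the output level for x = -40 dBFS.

x − T + W/2 = -40 − (-44) + 5 = 9.
GR = (1 − 1/4) × 9² / 20 = 0.75 × 81 / 20 = 3.0375 dB.
Output = -40 − 3.0375 = -43.0375 dBFS.

-43.0375 dBFS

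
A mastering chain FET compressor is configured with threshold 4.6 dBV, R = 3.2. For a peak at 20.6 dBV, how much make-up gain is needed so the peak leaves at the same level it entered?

11 dB

Without make-up, output = threshold + overshoot/3.2 = 4.6 + 5 = 9.6 dBV.
Gap to target: 11 dB.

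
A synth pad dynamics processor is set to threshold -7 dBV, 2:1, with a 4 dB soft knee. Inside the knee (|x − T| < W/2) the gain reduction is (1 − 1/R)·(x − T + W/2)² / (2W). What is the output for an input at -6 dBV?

-6.5625 dBV

x − T + W/2 = -6 − (-7) + 2 = 3.
GR = (1 − 1/2) × 3² / 8 = 0.5 × 9 / 8 = 0.5625 dB.
Output = -6 − 0.5625 = -6.5625 dBV.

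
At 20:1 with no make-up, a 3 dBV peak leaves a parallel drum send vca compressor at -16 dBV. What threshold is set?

-17 dBV

Input is 20 dB above T (since output overshoot × R = input overshoot: (-16 − T)·20 = 3 − T gives T = -17 dBV).
Check: -17 + (3 − (-17))/20 = -17 + 1 = -16 dBV. ✓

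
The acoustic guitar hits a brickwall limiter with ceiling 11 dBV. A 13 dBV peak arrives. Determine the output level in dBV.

11 dBV

The limiter clamps the peak to its 11 dBV ceiling.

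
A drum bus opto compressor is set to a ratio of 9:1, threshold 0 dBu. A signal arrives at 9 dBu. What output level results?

The input is 9 dB above the 0 dBu threshold.
The 9 dB excess becomes 1 dB after 9:1 reduction.
So the level is 0 + 1 = 1 dBu.

1 dBu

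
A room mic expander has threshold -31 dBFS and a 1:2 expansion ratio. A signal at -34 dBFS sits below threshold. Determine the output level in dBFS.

-37 dBFS

The input is 3 dB below the -31 dBFS threshold.
A 1:2 expander multiplies undershoot by 2: 3 × 2 = 6 dB below threshold.
Output = -31 − 6 = -37 dBFS.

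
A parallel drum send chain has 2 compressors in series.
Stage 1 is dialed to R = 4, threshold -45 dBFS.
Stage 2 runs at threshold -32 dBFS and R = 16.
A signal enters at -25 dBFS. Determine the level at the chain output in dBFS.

-40 dBFS

Stage 1: -25 dBFS is 20 dB over -45 dBFS; at 4:1 that becomes 5 dB over, giving -40 dBFS.
Stage 2: -40 dBFS is at or below the -32 dBFS threshold — no compression; output -40 dBFS.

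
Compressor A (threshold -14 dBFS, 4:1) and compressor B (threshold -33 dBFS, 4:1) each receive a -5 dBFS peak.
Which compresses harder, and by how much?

B, by 14.25 dB

A: overshoot 9 dB → output overshoot 2.25 dB → GR 6.75 dB.
B: overshoot 28 dB → output overshoot 7 dB → GR 21 dB.
Difference: 14.25 dB in favour of B.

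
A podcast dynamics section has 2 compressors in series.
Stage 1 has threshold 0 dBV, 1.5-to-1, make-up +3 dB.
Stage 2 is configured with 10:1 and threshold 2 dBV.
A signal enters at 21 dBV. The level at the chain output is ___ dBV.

Stage 1: 21 dB above 0 dBV, reduced 1.5:1 to 14 dB above → 14 dBV; +3 dB make-up → 17 dBV.
Stage 2: 17 dBV is 15 dB over 2 dBV; at 10:1 that becomes 1.5 dB over, giving 3.5 dBV.

3.5 dBV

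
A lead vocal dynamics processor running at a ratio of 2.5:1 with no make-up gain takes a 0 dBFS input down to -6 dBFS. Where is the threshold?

-10 dBFS

Gain reduction = 0 − (-6) = 6 dB; output overshoot = GR / (R − 1) = 6 / 1.5 = 4 dB.
Threshold = output − output overshoot = -6 − 4 = -10 dBFS.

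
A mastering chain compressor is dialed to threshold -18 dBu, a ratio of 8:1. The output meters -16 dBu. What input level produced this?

-2 dBu

The compressed level sits -16 − (-18) = 2 dB over threshold.
Input overshoot = R × output overshoot = 16 dB → input = -18 + 16 = -2 dBu.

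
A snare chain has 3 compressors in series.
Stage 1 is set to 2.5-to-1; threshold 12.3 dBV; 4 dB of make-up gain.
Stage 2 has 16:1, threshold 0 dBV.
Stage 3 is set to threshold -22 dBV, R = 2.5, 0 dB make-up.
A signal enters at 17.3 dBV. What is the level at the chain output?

-12.7425 dBV

Stage 1: 17.3 dBV is 5 dB over 12.3 dBV; at 2.5:1 that becomes 2 dB over, giving 14.3 dBV; +4 dB make-up → 18.3 dBV.
Stage 2: overshoot 18.3 dB → 18.3/16 = 1.14375 dB → 1.14375 dBV.
Stage 3: overshoot 23.14375 dB → 23.14375/2.5 = 9.2575 dB → -12.7425 dBV.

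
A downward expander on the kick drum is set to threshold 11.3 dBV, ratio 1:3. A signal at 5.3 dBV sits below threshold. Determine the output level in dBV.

The input is 6 dB below the 11.3 dBV threshold.
A 1:3 expander multiplies undershoot by 3: 6 × 3 = 18 dB below threshold.
Output = 11.3 − 18 = -6.7 dBV.

-6.7 dBV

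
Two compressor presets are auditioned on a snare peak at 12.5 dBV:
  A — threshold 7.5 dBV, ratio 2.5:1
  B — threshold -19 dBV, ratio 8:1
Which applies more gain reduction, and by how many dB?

B, by 24.5625 dB

A: GR = 5 − 5/2.5 = 3 dB.
B: GR = 31.5 − 31.5/8 = 27.5625 dB.
Difference: 24.5625 dB in favour of B.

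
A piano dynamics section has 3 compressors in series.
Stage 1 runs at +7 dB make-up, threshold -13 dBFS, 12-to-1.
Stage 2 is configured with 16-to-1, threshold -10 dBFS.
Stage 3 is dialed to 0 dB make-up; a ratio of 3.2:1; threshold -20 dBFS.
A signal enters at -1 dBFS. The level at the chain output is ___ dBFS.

-16.777344 dBFS

Stage 1: overshoot 12 dB → 12/12 = 1 dB → -12 dBFS; +7 dB make-up → -5 dBFS.
Stage 2: 5 dB above -10 dBFS, reduced 16:1 to 0.3125 dB above → -9.6875 dBFS.
Stage 3: overshoot 10.3125 dB → 10.3125/3.2 = 3.222656 dB → -16.777344 dBFS.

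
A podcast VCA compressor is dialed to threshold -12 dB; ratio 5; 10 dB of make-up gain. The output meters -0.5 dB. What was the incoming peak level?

Stripping the +10 dB make-up gives -10.5 dB at the gain stage.
The compressed level sits -10.5 − (-12) = 1.5 dB over threshold.
Before 5:1 compression the overshoot was 1.5 × 5 = 7.5 dB, so input = -12 + 7.5 = -4.5 dB.

-4.5 dB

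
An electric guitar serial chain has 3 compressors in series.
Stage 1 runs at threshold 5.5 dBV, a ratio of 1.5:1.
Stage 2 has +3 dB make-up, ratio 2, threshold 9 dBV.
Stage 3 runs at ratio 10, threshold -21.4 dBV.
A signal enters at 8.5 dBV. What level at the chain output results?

-18.21 dBV

Stage 1: overshoot 3 dB → 3/1.5 = 2 dB → 7.5 dBV.
Stage 2: 7.5 dBV is at or below the 9 dBV threshold — no compression; make-up brings it to 10.5 dBV.
Stage 3: 31.9 dB above -21.4 dBV, reduced 10:1 to 3.19 dB above → -18.21 dBV.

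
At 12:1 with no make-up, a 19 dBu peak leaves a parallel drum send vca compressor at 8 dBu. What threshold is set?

Input is 12 dB above T (since output overshoot × R = input overshoot: (8 − T)·12 = 19 − T gives T = 7 dBu).
Check: 7 + (19 − 7)/12 = 7 + 1 = 8 dBu. ✓

7 dBu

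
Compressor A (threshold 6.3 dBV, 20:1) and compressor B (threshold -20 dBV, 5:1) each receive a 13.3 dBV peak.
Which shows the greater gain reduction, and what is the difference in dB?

A: GR = 7 − 7/20 = 6.65 dB.
B: GR = 33.3 − 33.3/5 = 26.64 dB.
B reduces 19.99 dB more.

B, by 19.99 dB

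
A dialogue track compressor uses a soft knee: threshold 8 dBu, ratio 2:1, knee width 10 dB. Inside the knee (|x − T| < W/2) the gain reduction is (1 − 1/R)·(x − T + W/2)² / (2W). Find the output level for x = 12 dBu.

x − T + W/2 = 12 − 8 + 5 = 9.
GR = (1 − 1/2) × 9² / 20 = 0.5 × 81 / 20 = 2.025 dB.
Output = 12 − 2.025 = 9.975 dBu.

9.975 dBu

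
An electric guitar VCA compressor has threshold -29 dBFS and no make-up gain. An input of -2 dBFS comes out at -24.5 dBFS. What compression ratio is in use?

6:1

Input overshoot = -2 − (-29) = 27 dB; output overshoot = -24.5 − (-29) = 4.5 dB.
Ratio = 27 / 4.5 = 6.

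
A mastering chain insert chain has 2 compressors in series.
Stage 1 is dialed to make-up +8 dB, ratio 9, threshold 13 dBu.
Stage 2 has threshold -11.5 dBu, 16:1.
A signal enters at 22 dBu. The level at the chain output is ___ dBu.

-9.40625 dBu

Stage 1: overshoot 9 dB → 9/9 = 1 dB → 14 dBu; +8 dB make-up → 22 dBu.
Stage 2: 33.5 dB above -11.5 dBu, reduced 16:1 to 2.09375 dB above → -9.40625 dBu.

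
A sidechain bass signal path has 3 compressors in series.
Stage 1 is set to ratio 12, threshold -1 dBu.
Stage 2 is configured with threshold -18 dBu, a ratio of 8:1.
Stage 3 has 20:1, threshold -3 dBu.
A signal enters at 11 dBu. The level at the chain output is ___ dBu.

-15.75 dBu

Stage 1: 12 dB above -1 dBu, reduced 12:1 to 1 dB above → 0 dBu.
Stage 2: 18 dB above -18 dBu, reduced 8:1 to 2.25 dB above → -15.75 dBu.
Stage 3: -15.75 dBu is at or below the -3 dBu threshold — no compression; output -15.75 dBu.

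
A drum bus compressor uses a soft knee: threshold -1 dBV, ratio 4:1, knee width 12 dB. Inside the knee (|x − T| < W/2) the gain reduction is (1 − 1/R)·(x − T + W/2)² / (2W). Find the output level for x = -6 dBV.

-6.03125 dBV

x − T + W/2 = -6 − (-1) + 6 = 1.
GR = (1 − 1/4) × 1² / 24 = 0.75 × 1 / 24 = 0.03125 dB.
Output = -6 − 0.03125 = -6.03125 dBV.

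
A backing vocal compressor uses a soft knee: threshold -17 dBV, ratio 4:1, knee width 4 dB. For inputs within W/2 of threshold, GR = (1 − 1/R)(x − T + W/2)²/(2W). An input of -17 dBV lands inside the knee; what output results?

-17.375 dBV

x − T + W/2 = -17 − (-17) + 2 = 2.
GR = (1 − 1/4) × 2² / 8 = 0.75 × 4 / 8 = 0.375 dB.
Output = -17 − 0.375 = -17.375 dBV.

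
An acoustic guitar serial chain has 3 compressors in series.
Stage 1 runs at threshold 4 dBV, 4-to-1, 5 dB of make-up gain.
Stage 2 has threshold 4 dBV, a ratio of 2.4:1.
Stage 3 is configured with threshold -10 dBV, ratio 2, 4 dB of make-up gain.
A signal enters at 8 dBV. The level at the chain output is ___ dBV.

2.25 dBV

Stage 1: 8 dBV is 4 dB over 4 dBV; at 4:1 that becomes 1 dB over, giving 5 dBV; +5 dB make-up → 10 dBV.
Stage 2: 10 dBV is 6 dB over 4 dBV; at 2.4:1 that becomes 2.5 dB over, giving 6.5 dBV.
Stage 3: overshoot 16.5 dB → 16.5/2 = 8.25 dB → -1.75 dBV; +4 dB make-up → 2.25 dBV.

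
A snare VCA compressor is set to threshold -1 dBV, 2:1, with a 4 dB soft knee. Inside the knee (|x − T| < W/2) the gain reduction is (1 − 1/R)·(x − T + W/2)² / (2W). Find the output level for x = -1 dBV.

x − T + W/2 = -1 − (-1) + 2 = 2.
GR = (1 − 1/2) × 2² / 8 = 0.5 × 4 / 8 = 0.25 dB.
Output = -1 − 0.25 = -1.25 dBV.

-1.25 dBV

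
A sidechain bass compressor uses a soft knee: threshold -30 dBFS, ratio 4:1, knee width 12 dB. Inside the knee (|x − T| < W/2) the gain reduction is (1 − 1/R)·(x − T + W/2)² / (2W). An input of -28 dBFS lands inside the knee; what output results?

-30 dBFS

x − T + W/2 = -28 − (-30) + 6 = 8.
GR = (1 − 1/4) × 8² / 24 = 0.75 × 64 / 24 = 2 dB.
Output = -28 − 2 = -30 dBFS.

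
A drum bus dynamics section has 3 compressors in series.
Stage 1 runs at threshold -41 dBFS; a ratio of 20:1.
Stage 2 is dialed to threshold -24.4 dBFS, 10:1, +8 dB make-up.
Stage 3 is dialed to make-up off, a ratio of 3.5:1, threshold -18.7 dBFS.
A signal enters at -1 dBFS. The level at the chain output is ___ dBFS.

Stage 1: 40 dB above -41 dBFS, reduced 20:1 to 2 dB above → -39 dBFS.
Stage 2: -39 dBFS is at or below the -24.4 dBFS threshold — no compression; make-up brings it to -31 dBFS.
Stage 3: -31 dBFS ≤ -18.7 dBFS, so stage 3 doesn't engage; output -31 dBFS.

-31 dBFS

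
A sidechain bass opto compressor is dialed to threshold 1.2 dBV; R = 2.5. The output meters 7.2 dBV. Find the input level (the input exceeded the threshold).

The compressed level sits 7.2 − 1.2 = 6 dB over threshold.
Input overshoot = R × output overshoot = 15 dB → input = 1.2 + 15 = 16.2 dBV.

16.2 dBV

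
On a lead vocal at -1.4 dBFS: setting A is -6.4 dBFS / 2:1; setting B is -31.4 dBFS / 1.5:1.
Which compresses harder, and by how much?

B, by 7.5 dB

A: overshoot 5 dB → output overshoot 2.5 dB → GR 2.5 dB.
B: overshoot 30 dB → output overshoot 20 dB → GR 10 dB.
B applies 7.5 dB more gain reduction.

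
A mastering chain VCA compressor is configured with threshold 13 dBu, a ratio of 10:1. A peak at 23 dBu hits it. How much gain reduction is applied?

9 dB

23 dBu exceeds the threshold by 10 dB.
A 10:1 ratio leaves 1 dB of that excess.
Gain reduction = 10 − 1 = 9 dB.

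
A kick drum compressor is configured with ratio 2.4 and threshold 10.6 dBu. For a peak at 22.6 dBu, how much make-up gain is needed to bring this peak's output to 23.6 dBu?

Without make-up, output = threshold + overshoot/2.4 = 10.6 + 5 = 15.6 dBu.
Gap to target: 8 dB.

8 dB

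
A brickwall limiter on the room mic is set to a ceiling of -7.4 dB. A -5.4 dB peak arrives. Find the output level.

The limiter clamps the peak to its -7.4 dB ceiling.

-7.4 dB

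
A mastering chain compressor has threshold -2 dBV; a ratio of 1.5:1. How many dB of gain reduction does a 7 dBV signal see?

The signal is 9 dB above threshold.
After 1.5:1 compression the overshoot becomes 9/1.5 = 6 dB.
So the signal is attenuated by 9 − 6 = 3 dB.

3 dB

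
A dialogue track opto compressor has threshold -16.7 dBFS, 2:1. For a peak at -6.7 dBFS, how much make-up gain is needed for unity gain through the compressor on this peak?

5 dB

Without make-up, output = threshold + overshoot/2 = -16.7 + 5 = -11.7 dBFS.
Gap to target: 5 dB.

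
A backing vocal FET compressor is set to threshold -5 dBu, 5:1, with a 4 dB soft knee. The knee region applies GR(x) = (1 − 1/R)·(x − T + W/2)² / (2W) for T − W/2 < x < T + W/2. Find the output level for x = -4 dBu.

-4.9 dBu

x − T + W/2 = -4 − (-5) + 2 = 3.
GR = (1 − 1/5) × 3² / 8 = 0.8 × 9 / 8 = 0.9 dB.
Output = -4 − 0.9 = -4.9 dBu.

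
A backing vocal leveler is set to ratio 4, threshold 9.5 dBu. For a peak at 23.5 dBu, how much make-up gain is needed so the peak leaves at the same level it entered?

10.5 dB

The peak compresses to 9.5 + 14/4 = 13 dBu.
To reach 23.5 dBu requires 23.5 − 13 = 10.5 dB of make-up.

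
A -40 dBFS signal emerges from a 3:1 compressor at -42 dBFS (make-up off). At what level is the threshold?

-43 dBFS

Gain reduction = -40 − (-42) = 2 dB; output overshoot = GR / (R − 1) = 2 / 2 = 1 dB.
Threshold = output − output overshoot = -42 − 1 = -43 dBFS.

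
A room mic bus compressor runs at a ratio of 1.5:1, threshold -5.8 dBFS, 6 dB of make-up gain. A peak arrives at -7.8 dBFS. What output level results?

-7.8 dBFS is 2 dB below the -5.8 dBFS threshold, so no gain reduction is applied.
Make-up gain adds 6 dB: -7.8 + 6 = -1.8 dBFS.

-1.8 dBFS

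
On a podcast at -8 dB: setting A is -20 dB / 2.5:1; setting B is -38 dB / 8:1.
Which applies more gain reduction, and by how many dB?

B, by 19.05 dB

A: overshoot 12 dB → output overshoot 4.8 dB → GR 7.2 dB.
B: overshoot 30 dB → output overshoot 3.75 dB → GR 26.25 dB.
Difference: 19.05 dB in favour of B.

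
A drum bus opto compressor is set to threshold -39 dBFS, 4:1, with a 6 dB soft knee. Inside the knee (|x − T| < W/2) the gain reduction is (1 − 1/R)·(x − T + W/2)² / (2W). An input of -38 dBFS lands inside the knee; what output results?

-39 dBFS

x − T + W/2 = -38 − (-39) + 3 = 4.
GR = (1 − 1/4) × 4² / 12 = 0.75 × 16 / 12 = 1 dB.
Output = -38 − 1 = -39 dBFS.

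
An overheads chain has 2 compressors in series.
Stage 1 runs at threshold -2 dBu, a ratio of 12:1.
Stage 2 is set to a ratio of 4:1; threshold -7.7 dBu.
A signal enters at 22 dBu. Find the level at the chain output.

-5.775 dBu

Stage 1: 24 dB above -2 dBu, reduced 12:1 to 2 dB above → 0 dBu.
Stage 2: overshoot 7.7 dB → 7.7/4 = 1.925 dB → -5.775 dBu.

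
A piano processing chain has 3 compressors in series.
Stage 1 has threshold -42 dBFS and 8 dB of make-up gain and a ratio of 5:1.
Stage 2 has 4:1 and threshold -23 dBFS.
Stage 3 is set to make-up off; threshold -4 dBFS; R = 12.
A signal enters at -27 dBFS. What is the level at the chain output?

Stage 1: overshoot 15 dB → 15/5 = 3 dB → -39 dBFS; +8 dB make-up → -31 dBFS.
Stage 2: below threshold (-31 ≤ -23); passes unchanged; output -31 dBFS.
Stage 3: -31 dBFS ≤ -4 dBFS, so stage 3 doesn't engage; output -31 dBFS.

-31 dBFS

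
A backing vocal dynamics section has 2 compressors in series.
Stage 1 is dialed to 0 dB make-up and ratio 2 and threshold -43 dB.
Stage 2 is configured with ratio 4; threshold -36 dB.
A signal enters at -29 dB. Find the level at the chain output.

Stage 1: 14 dB above -43 dB, reduced 2:1 to 7 dB above → -36 dB.
Stage 2: -36 dB is at or below the -36 dB threshold — no compression; output -36 dB.

-36 dB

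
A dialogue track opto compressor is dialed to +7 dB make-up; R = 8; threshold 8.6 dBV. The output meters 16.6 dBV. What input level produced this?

Remove make-up: 16.6 − 7 = 9.6 dBV.
Post-compression overshoot = 9.6 − 8.6 = 1 dB.
Input overshoot = R × output overshoot = 8 dB → input = 8.6 + 8 = 16.6 dBV.

16.6 dBV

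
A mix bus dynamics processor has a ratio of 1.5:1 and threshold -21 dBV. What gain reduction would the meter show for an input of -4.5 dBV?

5.5 dB

Overshoot = -4.5 − (-21) = 16.5 dB.
At 1.5:1, output sits 16.5/1.5 = 11 dB above threshold.
GR = overshoot in − overshoot out = 16.5 − 11 = 5.5 dB.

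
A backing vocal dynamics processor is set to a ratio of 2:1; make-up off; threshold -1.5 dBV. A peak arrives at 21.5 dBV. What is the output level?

10 dBV

21.5 dBV sits 23 dB over threshold.
2:1 compression reduces that to 23/2 = 11.5 dB over.
So the level is -1.5 + 11.5 = 10 dBV.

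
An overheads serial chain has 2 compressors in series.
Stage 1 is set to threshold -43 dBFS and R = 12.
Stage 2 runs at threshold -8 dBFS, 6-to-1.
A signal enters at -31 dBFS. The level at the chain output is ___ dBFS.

-42 dBFS

Stage 1: 12 dB above -43 dBFS, reduced 12:1 to 1 dB above → -42 dBFS.
Stage 2: -42 dBFS ≤ -8 dBFS, so stage 2 doesn't engage; output -42 dBFS.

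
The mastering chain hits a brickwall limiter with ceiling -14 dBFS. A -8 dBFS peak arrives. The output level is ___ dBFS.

The limiter clamps the peak to its -14 dBFS ceiling.

-14 dBFS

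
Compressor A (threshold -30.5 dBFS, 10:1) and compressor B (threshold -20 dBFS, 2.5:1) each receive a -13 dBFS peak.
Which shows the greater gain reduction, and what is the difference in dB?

A: GR = 17.5 − 17.5/10 = 15.75 dB.
B: GR = 7 − 7/2.5 = 4.2 dB.
A applies 11.55 dB more gain reduction.

A, by 11.55 dB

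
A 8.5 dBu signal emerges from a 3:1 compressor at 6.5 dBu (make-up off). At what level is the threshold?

Let T be the threshold. Output overshoot = (input overshoot)/R, so 6.5 − T = (8.5 − T)/3.
3·(6.5 − T) = 8.5 − T → 2·T = 19.5 − 8.5 = 11.
T = 11/2 = 5.5 dBu.

5.5 dBu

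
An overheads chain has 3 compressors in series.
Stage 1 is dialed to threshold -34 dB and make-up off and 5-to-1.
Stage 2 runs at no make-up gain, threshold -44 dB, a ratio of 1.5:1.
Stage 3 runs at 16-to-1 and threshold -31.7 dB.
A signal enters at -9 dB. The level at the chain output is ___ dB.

-34 dB

Stage 1: 25 dB above -34 dB, reduced 5:1 to 5 dB above → -29 dB.
Stage 2: -29 dB is 15 dB over -44 dB; at 1.5:1 that becomes 10 dB over, giving -34 dB.
Stage 3: -34 dB ≤ -31.7 dB, so stage 3 doesn't engage; output -34 dB.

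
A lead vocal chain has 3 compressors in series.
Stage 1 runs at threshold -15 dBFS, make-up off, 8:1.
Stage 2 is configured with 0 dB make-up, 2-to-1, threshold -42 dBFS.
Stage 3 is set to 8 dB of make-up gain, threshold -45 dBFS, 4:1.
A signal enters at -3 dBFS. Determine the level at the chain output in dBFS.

-32.6875 dBFS

Stage 1: 12 dB above -15 dBFS, reduced 8:1 to 1.5 dB above → -13.5 dBFS.
Stage 2: 28.5 dB above -42 dBFS, reduced 2:1 to 14.25 dB above → -27.75 dBFS.
Stage 3: 17.25 dB above -45 dBFS, reduced 4:1 to 4.3125 dB above → -40.6875 dBFS; +8 dB make-up → -32.6875 dBFS.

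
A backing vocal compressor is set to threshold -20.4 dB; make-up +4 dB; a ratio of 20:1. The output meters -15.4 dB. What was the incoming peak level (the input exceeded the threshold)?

Stripping the +4 dB make-up gives -19.4 dB at the gain stage.
That's 1 dB above the -20.4 dB threshold.
Before 20:1 compression the overshoot was 1 × 20 = 20 dB, so input = -20.4 + 20 = -0.4 dB.

-0.4 dB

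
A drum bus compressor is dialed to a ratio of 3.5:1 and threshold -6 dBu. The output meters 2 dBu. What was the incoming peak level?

22 dBu

That's 8 dB above the -6 dBu threshold.
Before 3.5:1 compression the overshoot was 8 × 3.5 = 28 dB, so input = -6 + 28 = 22 dBu.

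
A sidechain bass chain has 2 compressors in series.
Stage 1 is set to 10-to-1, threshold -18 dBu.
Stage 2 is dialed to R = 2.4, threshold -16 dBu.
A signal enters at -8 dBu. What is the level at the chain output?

-17 dBu

Stage 1: overshoot 10 dB → 10/10 = 1 dB → -17 dBu.
Stage 2: -17 dBu ≤ -16 dBu, so stage 2 doesn't engage; output -17 dBu.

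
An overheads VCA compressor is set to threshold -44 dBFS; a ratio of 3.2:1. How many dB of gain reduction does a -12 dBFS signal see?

Overshoot = -12 − (-44) = 32 dB.
A 3.2:1 ratio leaves 10 dB of that excess.
GR = overshoot in − overshoot out = 32 − 10 = 22 dB.

22 dB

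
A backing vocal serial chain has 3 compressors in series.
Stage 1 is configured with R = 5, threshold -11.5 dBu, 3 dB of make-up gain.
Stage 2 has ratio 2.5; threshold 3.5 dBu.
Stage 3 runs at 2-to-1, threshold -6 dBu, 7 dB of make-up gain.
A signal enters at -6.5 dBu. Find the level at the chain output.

-0.5 dBu

Stage 1: 5 dB above -11.5 dBu, reduced 5:1 to 1 dB above → -10.5 dBu; +3 dB make-up → -7.5 dBu.
Stage 2: -7.5 dBu is at or below the 3.5 dBu threshold — no compression; output -7.5 dBu.
Stage 3: -7.5 dBu is at or below the -6 dBu threshold — no compression; make-up brings it to -0.5 dBu.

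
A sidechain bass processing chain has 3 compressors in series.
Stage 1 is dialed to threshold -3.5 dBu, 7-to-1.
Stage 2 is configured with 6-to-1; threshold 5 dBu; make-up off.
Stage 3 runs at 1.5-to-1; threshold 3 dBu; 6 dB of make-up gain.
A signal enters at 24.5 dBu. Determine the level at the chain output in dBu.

Stage 1: 28 dB above -3.5 dBu, reduced 7:1 to 4 dB above → 0.5 dBu.
Stage 2: 0.5 dBu ≤ 5 dBu, so stage 2 doesn't engage; output 0.5 dBu.
Stage 3: 0.5 dBu ≤ 3 dBu, so stage 3 doesn't engage; make-up brings it to 6.5 dBu.

6.5 dBu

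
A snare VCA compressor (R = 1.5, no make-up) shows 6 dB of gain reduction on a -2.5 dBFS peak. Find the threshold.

-20.5 dBFS

Input is 18 dB above T (since output overshoot × R = input overshoot: (-8.5 − T)·1.5 = -2.5 − T gives T = -20.5 dBFS).
Check: -20.5 + (-2.5 − (-20.5))/1.5 = -20.5 + 12 = -8.5 dBFS. ✓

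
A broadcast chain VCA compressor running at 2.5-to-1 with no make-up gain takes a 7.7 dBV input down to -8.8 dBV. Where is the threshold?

Let T be the threshold. Output overshoot = (input overshoot)/R, so -8.8 − T = (7.7 − T)/2.5.
2.5·(-8.8 − T) = 7.7 − T → 1.5·T = -22 − 7.7 = -29.7.
T = -29.7/1.5 = -19.8 dBV.

-19.8 dBV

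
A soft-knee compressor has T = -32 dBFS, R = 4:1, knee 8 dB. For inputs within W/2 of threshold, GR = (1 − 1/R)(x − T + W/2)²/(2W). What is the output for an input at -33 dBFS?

-33.421875 dBFS

x − T + W/2 = -33 − (-32) + 4 = 3.
GR = (1 − 1/4) × 3² / 16 = 0.75 × 9 / 16 = 0.421875 dB.
Output = -33 − 0.421875 = -33.421875 dBFS.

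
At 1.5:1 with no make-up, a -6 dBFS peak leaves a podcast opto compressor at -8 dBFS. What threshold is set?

-12 dBFS

Let T be the threshold. Output overshoot = (input overshoot)/R, so -8 − T = (-6 − T)/1.5.
1.5·(-8 − T) = -6 − T → 0.5·T = -12 − (-6) = -6.
T = -6/0.5 = -12 dBFS.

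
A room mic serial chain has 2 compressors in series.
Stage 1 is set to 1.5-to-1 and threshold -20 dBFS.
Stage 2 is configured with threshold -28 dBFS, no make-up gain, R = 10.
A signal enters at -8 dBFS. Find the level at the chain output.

-26.4 dBFS

Stage 1: -8 dBFS is 12 dB over -20 dBFS; at 1.5:1 that becomes 8 dB over, giving -12 dBFS.
Stage 2: 16 dB above -28 dBFS, reduced 10:1 to 1.6 dB above → -26.4 dBFS.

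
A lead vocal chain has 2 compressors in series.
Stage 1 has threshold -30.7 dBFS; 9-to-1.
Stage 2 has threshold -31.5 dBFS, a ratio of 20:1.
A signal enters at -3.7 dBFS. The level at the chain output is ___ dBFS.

Stage 1: overshoot 27 dB → 27/9 = 3 dB → -27.7 dBFS.
Stage 2: -27.7 dBFS is 3.8 dB over -31.5 dBFS; at 20:1 that becomes 0.19 dB over, giving -31.31 dBFS.

-31.31 dBFS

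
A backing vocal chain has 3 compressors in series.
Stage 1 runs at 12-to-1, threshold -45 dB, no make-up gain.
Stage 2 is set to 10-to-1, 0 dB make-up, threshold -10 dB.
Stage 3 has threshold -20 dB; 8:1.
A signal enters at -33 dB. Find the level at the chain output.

-44 dB

Stage 1: -33 dB is 12 dB over -45 dB; at 12:1 that becomes 1 dB over, giving -44 dB.
Stage 2: -44 dB is at or below the -10 dB threshold — no compression; output -44 dB.
Stage 3: below threshold (-44 ≤ -20); passes unchanged; output -44 dB.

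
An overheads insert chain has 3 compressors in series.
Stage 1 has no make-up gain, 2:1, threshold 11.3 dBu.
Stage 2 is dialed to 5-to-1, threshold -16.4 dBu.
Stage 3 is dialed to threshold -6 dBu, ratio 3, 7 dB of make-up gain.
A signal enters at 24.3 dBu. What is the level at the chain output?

Stage 1: 24.3 dBu is 13 dB over 11.3 dBu; at 2:1 that becomes 6.5 dB over, giving 17.8 dBu.
Stage 2: 34.2 dB above -16.4 dBu, reduced 5:1 to 6.84 dB above → -9.56 dBu.
Stage 3: -9.56 dBu ≤ -6 dBu, so stage 3 doesn't engage; make-up brings it to -2.56 dBu.

-2.56 dBu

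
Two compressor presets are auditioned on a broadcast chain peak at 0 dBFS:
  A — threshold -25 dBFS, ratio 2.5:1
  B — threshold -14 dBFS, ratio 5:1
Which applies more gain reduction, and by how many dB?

A, by 3.8 dB

A: overshoot 25 dB → output overshoot 10 dB → GR 15 dB.
B: overshoot 14 dB → output overshoot 2.8 dB → GR 11.2 dB.
A reduces 3.8 dB more.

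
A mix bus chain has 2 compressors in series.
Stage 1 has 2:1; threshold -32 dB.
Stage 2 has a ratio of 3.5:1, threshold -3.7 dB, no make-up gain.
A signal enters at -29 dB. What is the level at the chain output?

Stage 1: -29 dB is 3 dB over -32 dB; at 2:1 that becomes 1.5 dB over, giving -30.5 dB.
Stage 2: -30.5 dB is at or below the -3.7 dB threshold — no compression; output -30.5 dB.

-30.5 dB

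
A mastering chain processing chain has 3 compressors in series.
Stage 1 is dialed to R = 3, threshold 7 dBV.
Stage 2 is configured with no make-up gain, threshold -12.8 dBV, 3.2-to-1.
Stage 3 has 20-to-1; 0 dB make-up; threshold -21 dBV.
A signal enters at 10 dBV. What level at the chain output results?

Stage 1: 3 dB above 7 dBV, reduced 3:1 to 1 dB above → 8 dBV.
Stage 2: 8 dBV is 20.8 dB over -12.8 dBV; at 3.2:1 that becomes 6.5 dB over, giving -6.3 dBV.
Stage 3: -6.3 dBV is 14.7 dB over -21 dBV; at 20:1 that becomes 0.735 dB over, giving -20.265 dBV.

-20.265 dBV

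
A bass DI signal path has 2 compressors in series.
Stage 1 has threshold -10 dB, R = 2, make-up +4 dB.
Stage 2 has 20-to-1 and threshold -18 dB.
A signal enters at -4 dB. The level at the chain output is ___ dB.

Stage 1: 6 dB above -10 dB, reduced 2:1 to 3 dB above → -7 dB; +4 dB make-up → -3 dB.
Stage 2: 15 dB above -18 dB, reduced 20:1 to 0.75 dB above → -17.25 dB.

-17.25 dB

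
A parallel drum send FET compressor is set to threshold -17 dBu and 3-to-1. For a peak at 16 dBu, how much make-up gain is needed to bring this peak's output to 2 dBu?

The peak compresses to -17 + 33/3 = -6 dBu.
To reach 2 dBu requires 2 − (-6) = 8 dB of make-up.

8 dB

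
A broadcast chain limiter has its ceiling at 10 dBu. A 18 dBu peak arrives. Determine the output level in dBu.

The limiter clamps the peak to its 10 dBu ceiling.

10 dBu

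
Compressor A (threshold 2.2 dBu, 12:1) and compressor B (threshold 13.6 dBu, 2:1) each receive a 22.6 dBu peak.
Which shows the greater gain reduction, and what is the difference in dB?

A: 20.4 dB over, compressed to 1.7 dB over, so 18.7 dB of GR.
B: 9 dB over, compressed to 4.5 dB over, so 4.5 dB of GR.
A reduces 14.2 dB more.

A, by 14.2 dB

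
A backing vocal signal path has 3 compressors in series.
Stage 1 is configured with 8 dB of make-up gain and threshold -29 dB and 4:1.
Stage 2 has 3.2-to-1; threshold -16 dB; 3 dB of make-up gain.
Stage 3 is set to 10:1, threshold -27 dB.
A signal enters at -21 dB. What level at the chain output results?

Stage 1: overshoot 8 dB → 8/4 = 2 dB → -27 dB; +8 dB make-up → -19 dB.
Stage 2: below threshold (-19 ≤ -16); passes unchanged; make-up brings it to -16 dB.
Stage 3: -16 dB is 11 dB over -27 dB; at 10:1 that becomes 1.1 dB over, giving -25.9 dB.

-25.9 dB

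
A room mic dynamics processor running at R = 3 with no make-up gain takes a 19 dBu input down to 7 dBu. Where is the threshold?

1 dBu

Let T be the threshold. Output overshoot = (input overshoot)/R, so 7 − T = (19 − T)/3.
3·(7 − T) = 19 − T → 2·T = 21 − 19 = 2.
T = 2/2 = 1 dBu.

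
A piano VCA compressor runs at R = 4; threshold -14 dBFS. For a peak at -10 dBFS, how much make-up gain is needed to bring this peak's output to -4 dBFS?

9 dB

Without make-up, output = threshold + overshoot/4 = -14 + 1 = -13 dBFS.
Gap to target: 9 dB.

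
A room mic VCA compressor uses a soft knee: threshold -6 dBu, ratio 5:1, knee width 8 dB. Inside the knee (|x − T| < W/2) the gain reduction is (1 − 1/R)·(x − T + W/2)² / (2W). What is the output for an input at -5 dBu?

-6.25 dBu

x − T + W/2 = -5 − (-6) + 4 = 5.
GR = (1 − 1/5) × 5² / 16 = 0.8 × 25 / 16 = 1.25 dB.
Output = -5 − 1.25 = -6.25 dBu.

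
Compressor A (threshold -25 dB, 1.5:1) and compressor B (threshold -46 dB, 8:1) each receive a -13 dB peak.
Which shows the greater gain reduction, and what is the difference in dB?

B, by 24.875 dB

A: 12 dB over, compressed to 8 dB over, so 4 dB of GR.
B: 33 dB over, compressed to 4.125 dB over, so 28.875 dB of GR.
B reduces 24.875 dB more.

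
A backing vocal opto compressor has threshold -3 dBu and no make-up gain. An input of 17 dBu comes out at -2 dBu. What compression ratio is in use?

Input overshoot = 17 − (-3) = 20 dB; output overshoot = -2 − (-3) = 1 dB.
Ratio = 20 / 1 = 20.

20:1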